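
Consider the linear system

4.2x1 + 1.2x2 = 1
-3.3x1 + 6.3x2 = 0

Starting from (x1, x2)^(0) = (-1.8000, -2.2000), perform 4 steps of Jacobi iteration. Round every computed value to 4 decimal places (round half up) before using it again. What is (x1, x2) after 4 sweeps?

Iteration 1:
  x1 = (1 - (1.2)·-2.2000) / (4.2) = 0.8667
  x2 = (0 - (-3.3)·-1.8000) / (6.3) = -0.9429
Iteration 2:
  x1 = (1 - (1.2)·-0.9429) / (4.2) = 0.5075
  x2 = (0 - (-3.3)·0.8667) / (6.3) = 0.4540
Iteration 3:
  x1 = (1 - (1.2)·0.4540) / (4.2) = 0.1084
  x2 = (0 - (-3.3)·0.5075) / (6.3) = 0.2658
Iteration 4:
  x1 = (1 - (1.2)·0.2658) / (4.2) = 0.1622
  x2 = (0 - (-3.3)·0.1084) / (6.3) = 0.0568

(0.1622, 0.0568)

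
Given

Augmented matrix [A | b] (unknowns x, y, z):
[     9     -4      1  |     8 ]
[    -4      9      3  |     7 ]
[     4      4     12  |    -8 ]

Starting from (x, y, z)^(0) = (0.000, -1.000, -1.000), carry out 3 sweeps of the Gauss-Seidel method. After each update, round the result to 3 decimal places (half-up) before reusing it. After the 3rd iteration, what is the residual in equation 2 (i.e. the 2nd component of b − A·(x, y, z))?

0.645

Iteration 1:
  x = (8 - (-4)·-1.000 - (1)·-1.000) / (9) = 0.556
  y = (7 - (-4)·0.556 - (3)·-1.000) / (9) = 1.358
  z = (-8 - (4)·0.556 - (4)·1.358) / (12) = -1.305
Iteration 2:
  x = (8 - (-4)·1.358 - (1)·-1.305) / (9) = 1.637
  y = (7 - (-4)·1.637 - (3)·-1.305) / (9) = 1.940
  z = (-8 - (4)·1.637 - (4)·1.940) / (12) = -1.859
Iteration 3:
  x = (8 - (-4)·1.940 - (1)·-1.859) / (9) = 1.958
  y = (7 - (-4)·1.958 - (3)·-1.859) / (9) = 2.268
  z = (-8 - (4)·1.958 - (4)·2.268) / (12) = -2.075
Residual b − A·x = (1.525, 0.645, -0.004)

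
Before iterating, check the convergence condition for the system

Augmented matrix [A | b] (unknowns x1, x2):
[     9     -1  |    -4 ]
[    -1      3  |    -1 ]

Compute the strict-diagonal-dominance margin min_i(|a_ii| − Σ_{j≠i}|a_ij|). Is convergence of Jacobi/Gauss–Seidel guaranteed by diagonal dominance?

2

row 1: |9| − (1) = 8
row 2: |3| − (1) = 2
minimum over rows = 2 → strictly diagonally dominant (convergence guaranteed)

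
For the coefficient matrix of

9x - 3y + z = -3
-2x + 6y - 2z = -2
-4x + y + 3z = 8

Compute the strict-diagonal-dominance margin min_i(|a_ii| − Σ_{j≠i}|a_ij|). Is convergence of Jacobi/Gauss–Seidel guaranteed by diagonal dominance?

row 1: |9| − (3+1) = 5
row 2: |6| − (2+2) = 2
row 3: |3| − (4+1) = -2
minimum over rows = -2 → not strictly diagonally dominant

-2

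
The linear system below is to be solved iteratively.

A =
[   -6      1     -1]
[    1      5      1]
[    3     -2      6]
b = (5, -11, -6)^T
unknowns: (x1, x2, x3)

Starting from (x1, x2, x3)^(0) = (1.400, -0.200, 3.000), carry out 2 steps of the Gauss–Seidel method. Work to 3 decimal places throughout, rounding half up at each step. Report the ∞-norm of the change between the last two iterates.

0.771

Iteration 1:
  x1 = (5 - (1)·-0.200 - (-1)·3.000) / (-6) = -1.367
  x2 = (-11 - (1)·-1.367 - (1)·3.000) / (5) = -2.527
  x3 = (-6 - (3)·-1.367 - (-2)·-2.527) / (6) = -1.159
Iteration 2:
  x1 = (5 - (1)·-2.527 - (-1)·-1.159) / (-6) = -1.061
  x2 = (-11 - (1)·-1.061 - (1)·-1.159) / (5) = -1.756
  x3 = (-6 - (3)·-1.061 - (-2)·-1.756) / (6) = -1.055
Change: (0.306, 0.771, 0.104) → max |·| = 0.771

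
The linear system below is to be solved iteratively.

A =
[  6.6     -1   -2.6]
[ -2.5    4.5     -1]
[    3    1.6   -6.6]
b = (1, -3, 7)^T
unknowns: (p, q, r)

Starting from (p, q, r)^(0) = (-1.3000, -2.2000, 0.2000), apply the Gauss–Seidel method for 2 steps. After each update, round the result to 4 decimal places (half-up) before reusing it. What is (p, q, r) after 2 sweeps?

(-0.4526, -1.2008, -1.5574)

Iteration 1:
  p = (1 - (-1)·-2.2000 - (-2.6)·0.2000) / (6.6) = -0.1030
  q = (-3 - (-2.5)·-0.1030 - (-1)·0.2000) / (4.5) = -0.6794
  r = (7 - (3)·-0.1030 - (1.6)·-0.6794) / (-6.6) = -1.2721
Iteration 2:
  p = (1 - (-1)·-0.6794 - (-2.6)·-1.2721) / (6.6) = -0.4526
  q = (-3 - (-2.5)·-0.4526 - (-1)·-1.2721) / (4.5) = -1.2008
  r = (7 - (3)·-0.4526 - (1.6)·-1.2008) / (-6.6) = -1.5574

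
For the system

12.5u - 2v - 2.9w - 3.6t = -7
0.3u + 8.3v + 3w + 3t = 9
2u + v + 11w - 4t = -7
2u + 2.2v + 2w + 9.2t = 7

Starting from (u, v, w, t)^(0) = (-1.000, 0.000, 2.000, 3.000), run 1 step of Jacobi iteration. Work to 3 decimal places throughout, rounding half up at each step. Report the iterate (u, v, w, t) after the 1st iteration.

(0.768, -0.687, 0.636, 0.543)

Iteration 1:
  u = (-7 - (-2)·0.000 - (-2.9)·2.000 - (-3.6)·3.000) / (12.5) = 0.768
  v = (9 - (0.3)·-1.000 - (3)·2.000 - (3)·3.000) / (8.3) = -0.687
  w = (-7 - (2)·-1.000 - (1)·0.000 - (-4)·3.000) / (11) = 0.636
  t = (7 - (2)·-1.000 - (2.2)·0.000 - (2)·2.000) / (9.2) = 0.543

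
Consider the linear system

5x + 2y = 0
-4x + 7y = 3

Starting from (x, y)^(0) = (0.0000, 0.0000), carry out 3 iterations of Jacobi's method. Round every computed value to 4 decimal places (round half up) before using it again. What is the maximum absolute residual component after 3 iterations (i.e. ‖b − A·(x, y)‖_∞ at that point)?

0.1958

Iteration 1:
  x = (0 - (2)·0.0000) / (5) = 0.0000
  y = (3 - (-4)·0.0000) / (7) = 0.4286
Iteration 2:
  x = (0 - (2)·0.4286) / (5) = -0.1714
  y = (3 - (-4)·0.0000) / (7) = 0.4286
Iteration 3:
  x = (0 - (2)·0.4286) / (5) = -0.1714
  y = (3 - (-4)·-0.1714) / (7) = 0.3306
Residual b − A·x = (0.1958, 0.0002); ∞-norm = 0.1958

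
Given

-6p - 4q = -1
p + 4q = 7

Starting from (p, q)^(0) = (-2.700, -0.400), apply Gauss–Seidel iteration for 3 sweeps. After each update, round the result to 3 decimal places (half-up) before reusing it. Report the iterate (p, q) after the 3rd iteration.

Iteration 1:
  p = (-1 - (-4)·-0.400) / (-6) = 0.433
  q = (7 - (1)·0.433) / (4) = 1.642
Iteration 2:
  p = (-1 - (-4)·1.642) / (-6) = -0.928
  q = (7 - (1)·-0.928) / (4) = 1.982
Iteration 3:
  p = (-1 - (-4)·1.982) / (-6) = -1.155
  q = (7 - (1)·-1.155) / (4) = 2.039

(-1.155, 2.039)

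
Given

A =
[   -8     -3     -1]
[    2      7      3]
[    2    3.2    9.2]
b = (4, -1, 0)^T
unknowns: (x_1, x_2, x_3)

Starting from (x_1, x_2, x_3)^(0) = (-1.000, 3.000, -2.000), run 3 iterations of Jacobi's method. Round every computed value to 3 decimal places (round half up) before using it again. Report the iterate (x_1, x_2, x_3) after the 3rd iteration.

Iteration 1:
  x_1 = (4 - (-3)·3.000 - (-1)·-2.000) / (-8) = -1.375
  x_2 = (-1 - (2)·-1.000 - (3)·-2.000) / (7) = 1.000
  x_3 = (0 - (2)·-1.000 - (3.2)·3.000) / (9.2) = -0.826
Iteration 2:
  x_1 = (4 - (-3)·1.000 - (-1)·-0.826) / (-8) = -0.772
  x_2 = (-1 - (2)·-1.375 - (3)·-0.826) / (7) = 0.604
  x_3 = (0 - (2)·-1.375 - (3.2)·1.000) / (9.2) = -0.049
Iteration 3:
  x_1 = (4 - (-3)·0.604 - (-1)·-0.049) / (-8) = -0.720
  x_2 = (-1 - (2)·-0.772 - (3)·-0.049) / (7) = 0.099
  x_3 = (0 - (2)·-0.772 - (3.2)·0.604) / (9.2) = -0.042

(-0.720, 0.099, -0.042)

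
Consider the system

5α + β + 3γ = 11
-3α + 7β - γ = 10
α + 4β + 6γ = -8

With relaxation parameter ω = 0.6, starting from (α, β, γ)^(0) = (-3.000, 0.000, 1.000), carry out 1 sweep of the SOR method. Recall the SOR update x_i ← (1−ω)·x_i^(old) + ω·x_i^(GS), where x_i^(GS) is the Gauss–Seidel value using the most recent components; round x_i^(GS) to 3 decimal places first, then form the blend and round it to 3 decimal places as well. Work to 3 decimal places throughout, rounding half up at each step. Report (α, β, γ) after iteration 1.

(-0.240, 0.881, -0.729)

Iteration 1:
  α: GS value = (11 - (1)·0.000 - (3)·1.000) / (5) = 1.600;  α ← (1−ω)·-3.000 + ω·1.600 = -0.240
  β: GS value = (10 - (-3)·-0.240 - (-1)·1.000) / (7) = 1.469;  β ← (1−ω)·0.000 + ω·1.469 = 0.881
  γ: GS value = (-8 - (1)·-0.240 - (4)·0.881) / (6) = -1.881;  γ ← (1−ω)·1.000 + ω·-1.881 = -0.729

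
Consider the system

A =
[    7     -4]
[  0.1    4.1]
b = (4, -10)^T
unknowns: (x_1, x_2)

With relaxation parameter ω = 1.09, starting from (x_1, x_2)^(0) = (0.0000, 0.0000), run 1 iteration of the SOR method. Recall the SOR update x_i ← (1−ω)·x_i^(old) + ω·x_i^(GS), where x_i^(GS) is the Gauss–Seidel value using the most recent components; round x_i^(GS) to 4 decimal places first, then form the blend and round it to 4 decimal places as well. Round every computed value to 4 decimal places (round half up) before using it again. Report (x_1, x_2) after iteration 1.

(0.6228, -2.6751)

Iteration 1:
  x_1: GS value = (4 - (-4)·0.0000) / (7) = 0.5714;  x_1 ← (1−ω)·0.0000 + ω·0.5714 = 0.6228
  x_2: GS value = (-10 - (0.1)·0.6228) / (4.1) = -2.4542;  x_2 ← (1−ω)·0.0000 + ω·-2.4542 = -2.6751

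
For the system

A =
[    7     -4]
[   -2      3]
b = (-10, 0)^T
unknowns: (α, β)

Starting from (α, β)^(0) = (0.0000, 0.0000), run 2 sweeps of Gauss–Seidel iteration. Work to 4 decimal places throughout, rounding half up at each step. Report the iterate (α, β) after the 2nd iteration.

Iteration 1:
  α = (-10 - (-4)·0.0000) / (7) = -1.4286
  β = (0 - (-2)·-1.4286) / (3) = -0.9524
Iteration 2:
  α = (-10 - (-4)·-0.9524) / (7) = -1.9728
  β = (0 - (-2)·-1.9728) / (3) = -1.3152

(-1.9728, -1.3152)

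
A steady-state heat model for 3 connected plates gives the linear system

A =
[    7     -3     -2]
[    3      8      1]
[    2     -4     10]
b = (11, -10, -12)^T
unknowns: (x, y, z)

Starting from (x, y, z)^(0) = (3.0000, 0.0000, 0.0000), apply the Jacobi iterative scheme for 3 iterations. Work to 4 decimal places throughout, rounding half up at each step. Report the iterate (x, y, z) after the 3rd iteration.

Iteration 1:
  x = (11 - (-3)·0.0000 - (-2)·0.0000) / (7) = 1.5714
  y = (-10 - (3)·3.0000 - (1)·0.0000) / (8) = -2.3750
  z = (-12 - (2)·3.0000 - (-4)·0.0000) / (10) = -1.8000
Iteration 2:
  x = (11 - (-3)·-2.3750 - (-2)·-1.8000) / (7) = 0.0393
  y = (-10 - (3)·1.5714 - (1)·-1.8000) / (8) = -1.6143
  z = (-12 - (2)·1.5714 - (-4)·-2.3750) / (10) = -2.4643
Iteration 3:
  x = (11 - (-3)·-1.6143 - (-2)·-2.4643) / (7) = 0.1755
  y = (-10 - (3)·0.0393 - (1)·-2.4643) / (8) = -0.9567
  z = (-12 - (2)·0.0393 - (-4)·-1.6143) / (10) = -1.8536

(0.1755, -0.9567, -1.8536)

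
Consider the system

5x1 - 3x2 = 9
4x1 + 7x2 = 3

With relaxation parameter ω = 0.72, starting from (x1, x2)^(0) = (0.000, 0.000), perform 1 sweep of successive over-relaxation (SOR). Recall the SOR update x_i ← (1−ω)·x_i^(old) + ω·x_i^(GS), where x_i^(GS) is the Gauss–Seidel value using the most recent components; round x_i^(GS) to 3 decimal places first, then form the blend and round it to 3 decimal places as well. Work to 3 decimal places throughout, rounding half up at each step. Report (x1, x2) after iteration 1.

(1.296, -0.225)

Iteration 1:
  x1: GS value = (9 - (-3)·0.000) / (5) = 1.800;  x1 ← (1−ω)·0.000 + ω·1.800 = 1.296
  x2: GS value = (3 - (4)·1.296) / (7) = -0.312;  x2 ← (1−ω)·0.000 + ω·-0.312 = -0.225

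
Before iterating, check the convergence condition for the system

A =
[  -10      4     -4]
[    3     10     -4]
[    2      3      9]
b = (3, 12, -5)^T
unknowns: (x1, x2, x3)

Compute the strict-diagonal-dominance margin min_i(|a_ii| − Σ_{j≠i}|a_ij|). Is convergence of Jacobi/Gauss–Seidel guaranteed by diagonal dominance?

row 1: |-10| − (4+4) = 2
row 2: |10| − (3+4) = 3
row 3: |9| − (2+3) = 4
minimum over rows = 2 → strictly diagonally dominant (convergence guaranteed)

2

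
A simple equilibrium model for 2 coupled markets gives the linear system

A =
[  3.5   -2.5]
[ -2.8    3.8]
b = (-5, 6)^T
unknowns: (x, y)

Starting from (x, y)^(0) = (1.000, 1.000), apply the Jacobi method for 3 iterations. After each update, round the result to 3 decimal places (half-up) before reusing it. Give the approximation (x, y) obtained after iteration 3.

Iteration 1:
  x = (-5 - (-2.5)·1.000) / (3.5) = -0.714
  y = (6 - (-2.8)·1.000) / (3.8) = 2.316
Iteration 2:
  x = (-5 - (-2.5)·2.316) / (3.5) = 0.226
  y = (6 - (-2.8)·-0.714) / (3.8) = 1.053
Iteration 3:
  x = (-5 - (-2.5)·1.053) / (3.5) = -0.676
  y = (6 - (-2.8)·0.226) / (3.8) = 1.745

(-0.676, 1.745)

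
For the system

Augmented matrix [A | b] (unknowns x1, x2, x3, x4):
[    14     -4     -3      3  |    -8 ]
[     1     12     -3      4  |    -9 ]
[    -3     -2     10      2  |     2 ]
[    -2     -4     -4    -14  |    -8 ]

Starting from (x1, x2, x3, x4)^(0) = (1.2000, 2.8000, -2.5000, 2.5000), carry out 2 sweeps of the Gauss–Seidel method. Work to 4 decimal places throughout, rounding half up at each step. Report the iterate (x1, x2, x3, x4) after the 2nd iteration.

Iteration 1:
  x1 = (-8 - (-4)·2.8000 - (-3)·-2.5000 - (3)·2.5000) / (14) = -0.8429
  x2 = (-9 - (1)·-0.8429 - (-3)·-2.5000 - (4)·2.5000) / (12) = -2.1381
  x3 = (2 - (-3)·-0.8429 - (-2)·-2.1381 - (2)·2.5000) / (10) = -0.9805
  x4 = (-8 - (-2)·-0.8429 - (-4)·-2.1381 - (-4)·-0.9805) / (-14) = 1.5829
Iteration 2:
  x1 = (-8 - (-4)·-2.1381 - (-3)·-0.9805 - (3)·1.5829) / (14) = -1.7316
  x2 = (-9 - (1)·-1.7316 - (-3)·-0.9805 - (4)·1.5829) / (12) = -1.3785
  x3 = (2 - (-3)·-1.7316 - (-2)·-1.3785 - (2)·1.5829) / (10) = -0.9118
  x4 = (-8 - (-2)·-1.7316 - (-4)·-1.3785 - (-4)·-0.9118) / (-14) = 1.4732

(-1.7316, -1.3785, -0.9118, 1.4732)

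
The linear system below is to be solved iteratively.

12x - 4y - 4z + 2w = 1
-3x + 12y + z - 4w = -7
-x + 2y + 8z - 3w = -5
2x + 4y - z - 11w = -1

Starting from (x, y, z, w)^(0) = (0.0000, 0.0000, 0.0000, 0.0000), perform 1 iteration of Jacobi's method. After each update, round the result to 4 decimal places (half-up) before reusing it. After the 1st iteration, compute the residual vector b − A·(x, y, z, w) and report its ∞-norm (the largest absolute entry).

Iteration 1:
  x = (1 - (-4)·0.0000 - (-4)·0.0000 - (2)·0.0000) / (12) = 0.0833
  y = (-7 - (-3)·0.0000 - (1)·0.0000 - (-4)·0.0000) / (12) = -0.5833
  z = (-5 - (-1)·0.0000 - (2)·0.0000 - (-3)·0.0000) / (8) = -0.6250
  w = (-1 - (2)·0.0000 - (4)·0.0000 - (-1)·0.0000) / (-11) = 0.0909
Residual b − A·x = (-5.0146, 1.2381, 1.5226, 1.5415); ∞-norm = 5.0146

5.0146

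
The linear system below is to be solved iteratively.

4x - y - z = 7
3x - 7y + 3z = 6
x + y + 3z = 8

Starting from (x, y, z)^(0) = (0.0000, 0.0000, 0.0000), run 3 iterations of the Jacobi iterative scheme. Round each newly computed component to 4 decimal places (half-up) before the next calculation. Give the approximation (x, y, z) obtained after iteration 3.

Iteration 1:
  x = (7 - (-1)·0.0000 - (-1)·0.0000) / (4) = 1.7500
  y = (6 - (3)·0.0000 - (3)·0.0000) / (-7) = -0.8571
  z = (8 - (1)·0.0000 - (1)·0.0000) / (3) = 2.6667
Iteration 2:
  x = (7 - (-1)·-0.8571 - (-1)·2.6667) / (4) = 2.2024
  y = (6 - (3)·1.7500 - (3)·2.6667) / (-7) = 1.0357
  z = (8 - (1)·1.7500 - (1)·-0.8571) / (3) = 2.3690
Iteration 3:
  x = (7 - (-1)·1.0357 - (-1)·2.3690) / (4) = 2.6012
  y = (6 - (3)·2.2024 - (3)·2.3690) / (-7) = 1.1020
  z = (8 - (1)·2.2024 - (1)·1.0357) / (3) = 1.5873

(2.6012, 1.1020, 1.5873)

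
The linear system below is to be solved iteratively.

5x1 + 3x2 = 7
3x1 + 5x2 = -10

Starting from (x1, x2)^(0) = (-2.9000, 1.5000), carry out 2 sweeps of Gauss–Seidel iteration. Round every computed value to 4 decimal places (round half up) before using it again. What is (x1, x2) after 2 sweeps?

(2.7800, -3.6680)

Iteration 1:
  x1 = (7 - (3)·1.5000) / (5) = 0.5000
  x2 = (-10 - (3)·0.5000) / (5) = -2.3000
Iteration 2:
  x1 = (7 - (3)·-2.3000) / (5) = 2.7800
  x2 = (-10 - (3)·2.7800) / (5) = -3.6680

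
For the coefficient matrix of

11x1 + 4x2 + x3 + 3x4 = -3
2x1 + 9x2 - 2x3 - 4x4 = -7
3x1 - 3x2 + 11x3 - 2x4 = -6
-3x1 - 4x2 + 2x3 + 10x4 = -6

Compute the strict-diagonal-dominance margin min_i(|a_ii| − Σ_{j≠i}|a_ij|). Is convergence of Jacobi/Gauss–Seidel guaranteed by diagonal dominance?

1

row 1: |11| − (4+1+3) = 3
row 2: |9| − (2+2+4) = 1
row 3: |11| − (3+3+2) = 3
row 4: |10| − (3+4+2) = 1
minimum over rows = 1 → strictly diagonally dominant (convergence guaranteed)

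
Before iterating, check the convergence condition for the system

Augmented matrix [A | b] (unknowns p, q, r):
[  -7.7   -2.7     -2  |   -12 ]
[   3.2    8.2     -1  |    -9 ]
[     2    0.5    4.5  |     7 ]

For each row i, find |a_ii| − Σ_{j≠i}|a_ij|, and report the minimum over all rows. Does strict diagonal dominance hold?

row 1: |-7.7| − (2.7+2) = 3
row 2: |8.2| − (3.2+1) = 4
row 3: |4.5| − (2+0.5) = 2
minimum over rows = 2 → strictly diagonally dominant (convergence guaranteed)

2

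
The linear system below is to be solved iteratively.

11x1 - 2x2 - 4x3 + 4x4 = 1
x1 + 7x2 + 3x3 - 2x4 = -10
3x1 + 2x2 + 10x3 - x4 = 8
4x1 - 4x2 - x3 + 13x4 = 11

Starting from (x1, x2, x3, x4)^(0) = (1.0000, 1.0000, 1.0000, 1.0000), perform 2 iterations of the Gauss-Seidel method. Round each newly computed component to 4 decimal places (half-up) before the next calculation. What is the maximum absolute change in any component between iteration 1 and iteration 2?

0.2176

Iteration 1:
  x1 = (1 - (-2)·1.0000 - (-4)·1.0000 - (4)·1.0000) / (11) = 0.2727
  x2 = (-10 - (1)·0.2727 - (3)·1.0000 - (-2)·1.0000) / (7) = -1.6104
  x3 = (8 - (3)·0.2727 - (2)·-1.6104 - (-1)·1.0000) / (10) = 1.1403
  x4 = (11 - (4)·0.2727 - (-4)·-1.6104 - (-1)·1.1403) / (13) = 0.3545
Iteration 2:
  x1 = (1 - (-2)·-1.6104 - (-4)·1.1403 - (4)·0.3545) / (11) = 0.0839
  x2 = (-10 - (1)·0.0839 - (3)·1.1403 - (-2)·0.3545) / (7) = -1.8280
  x3 = (8 - (3)·0.0839 - (2)·-1.8280 - (-1)·0.3545) / (10) = 1.1759
  x4 = (11 - (4)·0.0839 - (-4)·-1.8280 - (-1)·1.1759) / (13) = 0.3483
Change: (-0.1888, -0.2176, 0.0356, -0.0062) → max |·| = 0.2176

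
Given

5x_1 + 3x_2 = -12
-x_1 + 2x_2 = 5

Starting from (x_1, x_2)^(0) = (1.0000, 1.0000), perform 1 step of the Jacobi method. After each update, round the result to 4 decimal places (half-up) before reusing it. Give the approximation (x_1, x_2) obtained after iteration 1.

(-3.0000, 3.0000)

Iteration 1:
  x_1 = (-12 - (3)·1.0000) / (5) = -3.0000
  x_2 = (5 - (-1)·1.0000) / (2) = 3.0000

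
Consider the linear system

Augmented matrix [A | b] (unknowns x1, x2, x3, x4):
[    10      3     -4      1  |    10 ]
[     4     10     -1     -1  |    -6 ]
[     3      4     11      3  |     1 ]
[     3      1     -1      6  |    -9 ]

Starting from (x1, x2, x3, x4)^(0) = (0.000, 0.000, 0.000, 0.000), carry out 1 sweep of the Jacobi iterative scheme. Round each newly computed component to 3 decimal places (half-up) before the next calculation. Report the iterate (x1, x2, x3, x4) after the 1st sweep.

(1.000, -0.600, 0.091, -1.500)

Iteration 1:
  x1 = (10 - (3)·0.000 - (-4)·0.000 - (1)·0.000) / (10) = 1.000
  x2 = (-6 - (4)·0.000 - (-1)·0.000 - (-1)·0.000) / (10) = -0.600
  x3 = (1 - (3)·0.000 - (4)·0.000 - (3)·0.000) / (11) = 0.091
  x4 = (-9 - (3)·0.000 - (1)·0.000 - (-1)·0.000) / (6) = -1.500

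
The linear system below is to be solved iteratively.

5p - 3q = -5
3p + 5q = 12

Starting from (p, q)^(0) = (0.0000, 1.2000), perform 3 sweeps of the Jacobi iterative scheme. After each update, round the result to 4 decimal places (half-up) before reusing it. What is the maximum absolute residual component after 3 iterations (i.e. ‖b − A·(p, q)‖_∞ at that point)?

1.2960

Iteration 1:
  p = (-5 - (-3)·1.2000) / (5) = -0.2800
  q = (12 - (3)·0.0000) / (5) = 2.4000
Iteration 2:
  p = (-5 - (-3)·2.4000) / (5) = 0.4400
  q = (12 - (3)·-0.2800) / (5) = 2.5680
Iteration 3:
  p = (-5 - (-3)·2.5680) / (5) = 0.5408
  q = (12 - (3)·0.4400) / (5) = 2.1360
Residual b − A·x = (-1.2960, -0.3024); ∞-norm = 1.2960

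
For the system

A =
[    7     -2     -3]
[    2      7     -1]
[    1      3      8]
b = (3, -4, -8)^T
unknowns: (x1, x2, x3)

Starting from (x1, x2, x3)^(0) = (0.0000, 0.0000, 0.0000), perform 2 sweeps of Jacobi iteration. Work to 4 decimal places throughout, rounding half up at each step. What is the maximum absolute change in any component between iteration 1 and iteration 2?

0.5919

Iteration 1:
  x1 = (3 - (-2)·0.0000 - (-3)·0.0000) / (7) = 0.4286
  x2 = (-4 - (2)·0.0000 - (-1)·0.0000) / (7) = -0.5714
  x3 = (-8 - (1)·0.0000 - (3)·0.0000) / (8) = -1.0000
Iteration 2:
  x1 = (3 - (-2)·-0.5714 - (-3)·-1.0000) / (7) = -0.1633
  x2 = (-4 - (2)·0.4286 - (-1)·-1.0000) / (7) = -0.8367
  x3 = (-8 - (1)·0.4286 - (3)·-0.5714) / (8) = -0.8393
Change: (-0.5919, -0.2653, 0.1607) → max |·| = 0.5919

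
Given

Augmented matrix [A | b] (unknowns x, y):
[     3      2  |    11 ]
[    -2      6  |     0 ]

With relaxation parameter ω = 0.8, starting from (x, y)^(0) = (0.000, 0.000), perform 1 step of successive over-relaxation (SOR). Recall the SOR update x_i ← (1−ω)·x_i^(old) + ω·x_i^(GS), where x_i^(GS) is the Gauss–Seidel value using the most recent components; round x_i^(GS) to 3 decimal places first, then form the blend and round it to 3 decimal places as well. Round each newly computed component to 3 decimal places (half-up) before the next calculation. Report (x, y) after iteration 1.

Iteration 1:
  x: GS value = (11 - (2)·0.000) / (3) = 3.667;  x ← (1−ω)·0.000 + ω·3.667 = 2.934
  y: GS value = (0 - (-2)·2.934) / (6) = 0.978;  y ← (1−ω)·0.000 + ω·0.978 = 0.782

(2.934, 0.782)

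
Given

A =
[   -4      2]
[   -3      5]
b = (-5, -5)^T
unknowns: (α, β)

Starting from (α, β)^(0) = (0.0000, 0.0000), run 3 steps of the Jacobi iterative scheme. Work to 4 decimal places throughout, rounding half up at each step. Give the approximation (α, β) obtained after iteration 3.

Iteration 1:
  α = (-5 - (2)·0.0000) / (-4) = 1.2500
  β = (-5 - (-3)·0.0000) / (5) = -1.0000
Iteration 2:
  α = (-5 - (2)·-1.0000) / (-4) = 0.7500
  β = (-5 - (-3)·1.2500) / (5) = -0.2500
Iteration 3:
  α = (-5 - (2)·-0.2500) / (-4) = 1.1250
  β = (-5 - (-3)·0.7500) / (5) = -0.5500

(1.1250, -0.5500)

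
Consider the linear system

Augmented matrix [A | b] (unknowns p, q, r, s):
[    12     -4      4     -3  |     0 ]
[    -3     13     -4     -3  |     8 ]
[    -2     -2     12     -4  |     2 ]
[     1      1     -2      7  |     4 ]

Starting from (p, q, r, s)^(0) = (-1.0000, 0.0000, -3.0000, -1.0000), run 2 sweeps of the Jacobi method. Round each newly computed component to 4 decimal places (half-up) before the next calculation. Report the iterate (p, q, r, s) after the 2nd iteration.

Iteration 1:
  p = (0 - (-4)·0.0000 - (4)·-3.0000 - (-3)·-1.0000) / (12) = 0.7500
  q = (8 - (-3)·-1.0000 - (-4)·-3.0000 - (-3)·-1.0000) / (13) = -0.7692
  r = (2 - (-2)·-1.0000 - (-2)·0.0000 - (-4)·-1.0000) / (12) = -0.3333
  s = (4 - (1)·-1.0000 - (1)·0.0000 - (-2)·-3.0000) / (7) = -0.1429
Iteration 2:
  p = (0 - (-4)·-0.7692 - (4)·-0.3333 - (-3)·-0.1429) / (12) = -0.1810
  q = (8 - (-3)·0.7500 - (-4)·-0.3333 - (-3)·-0.1429) / (13) = 0.6529
  r = (2 - (-2)·0.7500 - (-2)·-0.7692 - (-4)·-0.1429) / (12) = 0.1158
  s = (4 - (1)·0.7500 - (1)·-0.7692 - (-2)·-0.3333) / (7) = 0.4789

(-0.1810, 0.6529, 0.1158, 0.4789)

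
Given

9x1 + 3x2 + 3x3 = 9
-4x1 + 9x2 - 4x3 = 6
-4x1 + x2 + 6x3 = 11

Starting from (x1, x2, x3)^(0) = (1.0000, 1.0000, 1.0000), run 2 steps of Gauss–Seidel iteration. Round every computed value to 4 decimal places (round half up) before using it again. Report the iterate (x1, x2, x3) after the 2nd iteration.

(-0.0350, 1.4714, 1.5648)

Iteration 1:
  x1 = (9 - (3)·1.0000 - (3)·1.0000) / (9) = 0.3333
  x2 = (6 - (-4)·0.3333 - (-4)·1.0000) / (9) = 1.2592
  x3 = (11 - (-4)·0.3333 - (1)·1.2592) / (6) = 1.8457
Iteration 2:
  x1 = (9 - (3)·1.2592 - (3)·1.8457) / (9) = -0.0350
  x2 = (6 - (-4)·-0.0350 - (-4)·1.8457) / (9) = 1.4714
  x3 = (11 - (-4)·-0.0350 - (1)·1.4714) / (6) = 1.5648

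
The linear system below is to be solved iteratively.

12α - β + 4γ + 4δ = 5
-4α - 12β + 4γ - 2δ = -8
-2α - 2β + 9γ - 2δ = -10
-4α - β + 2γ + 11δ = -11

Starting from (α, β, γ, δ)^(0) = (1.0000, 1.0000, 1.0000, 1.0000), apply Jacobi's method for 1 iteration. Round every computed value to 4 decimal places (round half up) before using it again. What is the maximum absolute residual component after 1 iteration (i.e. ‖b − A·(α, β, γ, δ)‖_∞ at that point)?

12.1872

Iteration 1:
  α = (5 - (-1)·1.0000 - (4)·1.0000 - (4)·1.0000) / (12) = -0.1667
  β = (-8 - (-4)·1.0000 - (4)·1.0000 - (-2)·1.0000) / (-12) = 0.5000
  γ = (-10 - (-2)·1.0000 - (-2)·1.0000 - (-2)·1.0000) / (9) = -0.4444
  δ = (-11 - (-4)·1.0000 - (-1)·1.0000 - (2)·1.0000) / (11) = -0.7273
Residual b − A·x = (12.1872, -2.3438, -6.7884, -2.2777); ∞-norm = 12.1872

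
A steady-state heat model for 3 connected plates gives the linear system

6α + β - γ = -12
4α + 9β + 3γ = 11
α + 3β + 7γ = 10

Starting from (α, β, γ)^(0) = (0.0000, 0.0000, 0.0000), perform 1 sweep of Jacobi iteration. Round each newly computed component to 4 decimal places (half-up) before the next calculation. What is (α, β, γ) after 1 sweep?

Iteration 1:
  α = (-12 - (1)·0.0000 - (-1)·0.0000) / (6) = -2.0000
  β = (11 - (4)·0.0000 - (3)·0.0000) / (9) = 1.2222
  γ = (10 - (1)·0.0000 - (3)·0.0000) / (7) = 1.4286

(-2.0000, 1.2222, 1.4286)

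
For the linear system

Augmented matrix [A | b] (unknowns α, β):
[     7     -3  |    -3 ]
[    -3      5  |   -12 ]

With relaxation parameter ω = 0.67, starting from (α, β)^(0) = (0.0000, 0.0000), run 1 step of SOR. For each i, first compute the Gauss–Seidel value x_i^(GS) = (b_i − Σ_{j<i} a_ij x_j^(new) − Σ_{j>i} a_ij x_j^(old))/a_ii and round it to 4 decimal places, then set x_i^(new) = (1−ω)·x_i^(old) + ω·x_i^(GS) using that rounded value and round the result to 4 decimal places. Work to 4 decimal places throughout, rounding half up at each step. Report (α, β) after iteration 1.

(-0.2872, -1.7234)

Iteration 1:
  α: GS value = (-3 - (-3)·0.0000) / (7) = -0.4286;  α ← (1−ω)·0.0000 + ω·-0.4286 = -0.2872
  β: GS value = (-12 - (-3)·-0.2872) / (5) = -2.5723;  β ← (1−ω)·0.0000 + ω·-2.5723 = -1.7234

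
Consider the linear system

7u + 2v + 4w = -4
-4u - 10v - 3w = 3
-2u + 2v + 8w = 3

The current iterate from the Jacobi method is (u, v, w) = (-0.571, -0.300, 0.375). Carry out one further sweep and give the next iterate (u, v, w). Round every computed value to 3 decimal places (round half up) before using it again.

(-0.700, -0.184, 0.307)

One sweep:
  u = (-4 - (2)·-0.300 - (4)·0.375) / (7) = -0.700
  v = (3 - (-4)·-0.571 - (-3)·0.375) / (-10) = -0.184
  w = (3 - (-2)·-0.571 - (2)·-0.300) / (8) = 0.307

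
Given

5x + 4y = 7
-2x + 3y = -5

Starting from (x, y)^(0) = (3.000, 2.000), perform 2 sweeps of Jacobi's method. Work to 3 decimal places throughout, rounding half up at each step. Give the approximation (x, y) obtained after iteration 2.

Iteration 1:
  x = (7 - (4)·2.000) / (5) = -0.200
  y = (-5 - (-2)·3.000) / (3) = 0.333
Iteration 2:
  x = (7 - (4)·0.333) / (5) = 1.134
  y = (-5 - (-2)·-0.200) / (3) = -1.800

(1.134, -1.800)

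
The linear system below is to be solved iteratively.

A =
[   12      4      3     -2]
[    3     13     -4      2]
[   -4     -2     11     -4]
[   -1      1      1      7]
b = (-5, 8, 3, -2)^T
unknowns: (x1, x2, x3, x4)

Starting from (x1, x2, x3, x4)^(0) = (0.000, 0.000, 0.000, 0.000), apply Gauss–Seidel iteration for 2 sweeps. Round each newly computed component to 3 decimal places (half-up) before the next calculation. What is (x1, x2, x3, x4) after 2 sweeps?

Iteration 1:
  x1 = (-5 - (4)·0.000 - (3)·0.000 - (-2)·0.000) / (12) = -0.417
  x2 = (8 - (3)·-0.417 - (-4)·0.000 - (2)·0.000) / (13) = 0.712
  x3 = (3 - (-4)·-0.417 - (-2)·0.712 - (-4)·0.000) / (11) = 0.251
  x4 = (-2 - (-1)·-0.417 - (1)·0.712 - (1)·0.251) / (7) = -0.483
Iteration 2:
  x1 = (-5 - (4)·0.712 - (3)·0.251 - (-2)·-0.483) / (12) = -0.797
  x2 = (8 - (3)·-0.797 - (-4)·0.251 - (2)·-0.483) / (13) = 0.951
  x3 = (3 - (-4)·-0.797 - (-2)·0.951 - (-4)·-0.483) / (11) = -0.020
  x4 = (-2 - (-1)·-0.797 - (1)·0.951 - (1)·-0.020) / (7) = -0.533

(-0.797, 0.951, -0.020, -0.533)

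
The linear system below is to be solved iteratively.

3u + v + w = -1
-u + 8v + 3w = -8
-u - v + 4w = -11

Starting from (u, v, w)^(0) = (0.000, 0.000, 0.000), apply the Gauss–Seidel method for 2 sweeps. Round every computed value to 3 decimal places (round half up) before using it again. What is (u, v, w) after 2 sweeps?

Iteration 1:
  u = (-1 - (1)·0.000 - (1)·0.000) / (3) = -0.333
  v = (-8 - (-1)·-0.333 - (3)·0.000) / (8) = -1.042
  w = (-11 - (-1)·-0.333 - (-1)·-1.042) / (4) = -3.094
Iteration 2:
  u = (-1 - (1)·-1.042 - (1)·-3.094) / (3) = 1.045
  v = (-8 - (-1)·1.045 - (3)·-3.094) / (8) = 0.291
  w = (-11 - (-1)·1.045 - (-1)·0.291) / (4) = -2.416

(1.045, 0.291, -2.416)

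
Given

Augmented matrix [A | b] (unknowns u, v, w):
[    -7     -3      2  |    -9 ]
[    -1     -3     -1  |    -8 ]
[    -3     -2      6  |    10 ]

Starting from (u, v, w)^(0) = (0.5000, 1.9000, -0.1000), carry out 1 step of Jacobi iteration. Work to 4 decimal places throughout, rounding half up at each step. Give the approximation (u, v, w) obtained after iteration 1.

(0.4429, 2.5333, 2.5500)

Iteration 1:
  u = (-9 - (-3)·1.9000 - (2)·-0.1000) / (-7) = 0.4429
  v = (-8 - (-1)·0.5000 - (-1)·-0.1000) / (-3) = 2.5333
  w = (10 - (-3)·0.5000 - (-2)·1.9000) / (6) = 2.5500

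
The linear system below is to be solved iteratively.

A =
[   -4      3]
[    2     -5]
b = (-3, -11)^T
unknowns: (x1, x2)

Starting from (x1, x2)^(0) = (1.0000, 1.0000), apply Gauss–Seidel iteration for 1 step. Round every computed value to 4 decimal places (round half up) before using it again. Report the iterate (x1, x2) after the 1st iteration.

(1.5000, 2.8000)

Iteration 1:
  x1 = (-3 - (3)·1.0000) / (-4) = 1.5000
  x2 = (-11 - (2)·1.5000) / (-5) = 2.8000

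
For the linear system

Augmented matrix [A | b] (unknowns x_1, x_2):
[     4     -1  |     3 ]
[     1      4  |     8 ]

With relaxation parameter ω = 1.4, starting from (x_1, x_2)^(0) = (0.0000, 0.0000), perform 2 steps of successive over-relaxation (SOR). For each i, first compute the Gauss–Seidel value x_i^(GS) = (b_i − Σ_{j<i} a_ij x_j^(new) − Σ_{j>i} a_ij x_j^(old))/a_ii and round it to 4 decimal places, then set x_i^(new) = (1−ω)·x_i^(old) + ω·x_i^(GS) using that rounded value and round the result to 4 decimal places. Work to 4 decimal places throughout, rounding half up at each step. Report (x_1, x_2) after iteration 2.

(1.4813, 1.3086)

Iteration 1:
  x_1: GS value = (3 - (-1)·0.0000) / (4) = 0.7500;  x_1 ← (1−ω)·0.0000 + ω·0.7500 = 1.0500
  x_2: GS value = (8 - (1)·1.0500) / (4) = 1.7375;  x_2 ← (1−ω)·0.0000 + ω·1.7375 = 2.4325
Iteration 2:
  x_1: GS value = (3 - (-1)·2.4325) / (4) = 1.3581;  x_1 ← (1−ω)·1.0500 + ω·1.3581 = 1.4813
  x_2: GS value = (8 - (1)·1.4813) / (4) = 1.6297;  x_2 ← (1−ω)·2.4325 + ω·1.6297 = 1.3086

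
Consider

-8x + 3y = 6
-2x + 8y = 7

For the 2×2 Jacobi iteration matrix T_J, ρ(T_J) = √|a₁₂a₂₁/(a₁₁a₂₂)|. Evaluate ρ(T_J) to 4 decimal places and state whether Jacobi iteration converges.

0.3062

a₁₂a₂₁/(a₁₁a₂₂) = (3)·(-2) / ((-8)·(8)) = 0.093750
ρ = √|0.093750| = √0.093750 = 0.3062
ρ < 1, so Jacobi converges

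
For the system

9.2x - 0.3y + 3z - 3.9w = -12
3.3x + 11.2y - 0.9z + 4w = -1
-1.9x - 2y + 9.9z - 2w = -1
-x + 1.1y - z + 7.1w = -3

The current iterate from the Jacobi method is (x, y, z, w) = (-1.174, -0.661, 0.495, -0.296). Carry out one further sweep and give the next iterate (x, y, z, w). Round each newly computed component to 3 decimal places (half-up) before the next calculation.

(-1.613, 0.402, -0.520, -0.416)

One sweep:
  x = (-12 - (-0.3)·-0.661 - (3)·0.495 - (-3.9)·-0.296) / (9.2) = -1.613
  y = (-1 - (3.3)·-1.174 - (-0.9)·0.495 - (4)·-0.296) / (11.2) = 0.402
  z = (-1 - (-1.9)·-1.174 - (-2)·-0.661 - (-2)·-0.296) / (9.9) = -0.520
  w = (-3 - (-1)·-1.174 - (1.1)·-0.661 - (-1)·0.495) / (7.1) = -0.416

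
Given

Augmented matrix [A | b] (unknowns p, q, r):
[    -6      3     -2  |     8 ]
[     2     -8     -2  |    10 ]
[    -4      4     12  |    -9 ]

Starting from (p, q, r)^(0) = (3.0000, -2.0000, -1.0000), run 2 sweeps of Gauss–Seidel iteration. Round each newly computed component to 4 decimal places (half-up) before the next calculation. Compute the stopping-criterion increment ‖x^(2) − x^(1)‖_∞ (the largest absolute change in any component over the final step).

0.2222

Iteration 1:
  p = (8 - (3)·-2.0000 - (-2)·-1.0000) / (-6) = -2.0000
  q = (10 - (2)·-2.0000 - (-2)·-1.0000) / (-8) = -1.5000
  r = (-9 - (-4)·-2.0000 - (4)·-1.5000) / (12) = -0.9167
Iteration 2:
  p = (8 - (3)·-1.5000 - (-2)·-0.9167) / (-6) = -1.7778
  q = (10 - (2)·-1.7778 - (-2)·-0.9167) / (-8) = -1.4653
  r = (-9 - (-4)·-1.7778 - (4)·-1.4653) / (12) = -0.8542
Change: (0.2222, 0.0347, 0.0625) → max |·| = 0.2222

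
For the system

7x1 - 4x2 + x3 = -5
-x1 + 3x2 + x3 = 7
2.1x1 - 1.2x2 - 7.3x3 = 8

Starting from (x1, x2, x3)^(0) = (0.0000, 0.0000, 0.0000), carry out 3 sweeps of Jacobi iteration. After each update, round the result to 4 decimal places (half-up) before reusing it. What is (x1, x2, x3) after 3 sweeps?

Iteration 1:
  x1 = (-5 - (-4)·0.0000 - (1)·0.0000) / (7) = -0.7143
  x2 = (7 - (-1)·0.0000 - (1)·0.0000) / (3) = 2.3333
  x3 = (8 - (2.1)·0.0000 - (-1.2)·0.0000) / (-7.3) = -1.0959
Iteration 2:
  x1 = (-5 - (-4)·2.3333 - (1)·-1.0959) / (7) = 0.7756
  x2 = (7 - (-1)·-0.7143 - (1)·-1.0959) / (3) = 2.4605
  x3 = (8 - (2.1)·-0.7143 - (-1.2)·2.3333) / (-7.3) = -1.6849
Iteration 3:
  x1 = (-5 - (-4)·2.4605 - (1)·-1.6849) / (7) = 0.9324
  x2 = (7 - (-1)·0.7756 - (1)·-1.6849) / (3) = 3.1535
  x3 = (8 - (2.1)·0.7756 - (-1.2)·2.4605) / (-7.3) = -1.2772

(0.9324, 3.1535, -1.2772)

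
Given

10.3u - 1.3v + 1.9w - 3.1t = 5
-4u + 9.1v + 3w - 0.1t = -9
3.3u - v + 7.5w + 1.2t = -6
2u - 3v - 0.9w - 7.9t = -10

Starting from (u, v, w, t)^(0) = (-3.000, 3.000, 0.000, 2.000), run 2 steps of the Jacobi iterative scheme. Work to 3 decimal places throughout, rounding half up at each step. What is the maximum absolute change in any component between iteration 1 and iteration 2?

Iteration 1:
  u = (5 - (-1.3)·3.000 - (1.9)·0.000 - (-3.1)·2.000) / (10.3) = 1.466
  v = (-9 - (-4)·-3.000 - (3)·0.000 - (-0.1)·2.000) / (9.1) = -2.286
  w = (-6 - (3.3)·-3.000 - (-1)·3.000 - (1.2)·2.000) / (7.5) = 0.600
  t = (-10 - (2)·-3.000 - (-3)·3.000 - (-0.9)·0.000) / (-7.9) = -0.633
Iteration 2:
  u = (5 - (-1.3)·-2.286 - (1.9)·0.600 - (-3.1)·-0.633) / (10.3) = -0.104
  v = (-9 - (-4)·1.466 - (3)·0.600 - (-0.1)·-0.633) / (9.1) = -0.549
  w = (-6 - (3.3)·1.466 - (-1)·-2.286 - (1.2)·-0.633) / (7.5) = -1.649
  t = (-10 - (2)·1.466 - (-3)·-2.286 - (-0.9)·0.600) / (-7.9) = 2.437
Change: (-1.570, 1.737, -2.249, 3.070) → max |·| = 3.070

3.070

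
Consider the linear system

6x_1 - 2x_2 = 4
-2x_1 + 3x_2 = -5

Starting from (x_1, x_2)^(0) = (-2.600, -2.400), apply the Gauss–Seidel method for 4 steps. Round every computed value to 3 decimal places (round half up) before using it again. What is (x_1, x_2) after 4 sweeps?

(0.140, -1.573)

Iteration 1:
  x_1 = (4 - (-2)·-2.400) / (6) = -0.133
  x_2 = (-5 - (-2)·-0.133) / (3) = -1.755
Iteration 2:
  x_1 = (4 - (-2)·-1.755) / (6) = 0.082
  x_2 = (-5 - (-2)·0.082) / (3) = -1.612
Iteration 3:
  x_1 = (4 - (-2)·-1.612) / (6) = 0.129
  x_2 = (-5 - (-2)·0.129) / (3) = -1.581
Iteration 4:
  x_1 = (4 - (-2)·-1.581) / (6) = 0.140
  x_2 = (-5 - (-2)·0.140) / (3) = -1.573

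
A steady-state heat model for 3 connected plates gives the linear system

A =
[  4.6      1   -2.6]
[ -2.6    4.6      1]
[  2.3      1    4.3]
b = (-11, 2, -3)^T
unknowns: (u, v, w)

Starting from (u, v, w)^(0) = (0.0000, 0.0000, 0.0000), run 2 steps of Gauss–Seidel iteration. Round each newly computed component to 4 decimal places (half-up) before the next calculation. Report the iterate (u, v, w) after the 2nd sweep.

Iteration 1:
  u = (-11 - (1)·0.0000 - (-2.6)·0.0000) / (4.6) = -2.3913
  v = (2 - (-2.6)·-2.3913 - (1)·0.0000) / (4.6) = -0.9168
  w = (-3 - (2.3)·-2.3913 - (1)·-0.9168) / (4.3) = 0.7946
Iteration 2:
  u = (-11 - (1)·-0.9168 - (-2.6)·0.7946) / (4.6) = -1.7429
  v = (2 - (-2.6)·-1.7429 - (1)·0.7946) / (4.6) = -0.7231
  w = (-3 - (2.3)·-1.7429 - (1)·-0.7231) / (4.3) = 0.4027

(-1.7429, -0.7231, 0.4027)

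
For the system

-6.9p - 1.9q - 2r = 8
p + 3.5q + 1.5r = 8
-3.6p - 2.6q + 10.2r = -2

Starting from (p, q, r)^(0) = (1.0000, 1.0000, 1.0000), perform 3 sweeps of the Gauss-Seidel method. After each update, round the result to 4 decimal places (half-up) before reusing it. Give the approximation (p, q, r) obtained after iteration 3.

(-1.9273, 2.8708, -0.1445)

Iteration 1:
  p = (8 - (-1.9)·1.0000 - (-2)·1.0000) / (-6.9) = -1.7246
  q = (8 - (1)·-1.7246 - (1.5)·1.0000) / (3.5) = 2.3499
  r = (-2 - (-3.6)·-1.7246 - (-2.6)·2.3499) / (10.2) = -0.2058
Iteration 2:
  p = (8 - (-1.9)·2.3499 - (-2)·-0.2058) / (-6.9) = -1.7468
  q = (8 - (1)·-1.7468 - (1.5)·-0.2058) / (3.5) = 2.8730
  r = (-2 - (-3.6)·-1.7468 - (-2.6)·2.8730) / (10.2) = -0.0803
Iteration 3:
  p = (8 - (-1.9)·2.8730 - (-2)·-0.0803) / (-6.9) = -1.9273
  q = (8 - (1)·-1.9273 - (1.5)·-0.0803) / (3.5) = 2.8708
  r = (-2 - (-3.6)·-1.9273 - (-2.6)·2.8708) / (10.2) = -0.1445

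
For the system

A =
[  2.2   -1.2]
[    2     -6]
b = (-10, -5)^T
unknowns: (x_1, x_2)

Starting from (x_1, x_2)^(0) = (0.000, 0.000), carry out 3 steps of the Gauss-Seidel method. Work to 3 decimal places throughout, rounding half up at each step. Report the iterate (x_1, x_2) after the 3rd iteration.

(-4.985, -0.828)

Iteration 1:
  x_1 = (-10 - (-1.2)·0.000) / (2.2) = -4.545
  x_2 = (-5 - (2)·-4.545) / (-6) = -0.682
Iteration 2:
  x_1 = (-10 - (-1.2)·-0.682) / (2.2) = -4.917
  x_2 = (-5 - (2)·-4.917) / (-6) = -0.806
Iteration 3:
  x_1 = (-10 - (-1.2)·-0.806) / (2.2) = -4.985
  x_2 = (-5 - (2)·-4.985) / (-6) = -0.828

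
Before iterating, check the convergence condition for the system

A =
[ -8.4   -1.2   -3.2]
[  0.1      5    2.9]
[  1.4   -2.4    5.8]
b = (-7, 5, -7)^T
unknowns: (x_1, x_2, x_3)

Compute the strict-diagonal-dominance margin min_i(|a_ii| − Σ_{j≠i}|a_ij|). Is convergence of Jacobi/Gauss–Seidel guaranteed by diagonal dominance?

2

row 1: |-8.4| − (1.2+3.2) = 4
row 2: |5| − (0.1+2.9) = 2
row 3: |5.8| − (1.4+2.4) = 2
minimum over rows = 2 → strictly diagonally dominant (convergence guaranteed)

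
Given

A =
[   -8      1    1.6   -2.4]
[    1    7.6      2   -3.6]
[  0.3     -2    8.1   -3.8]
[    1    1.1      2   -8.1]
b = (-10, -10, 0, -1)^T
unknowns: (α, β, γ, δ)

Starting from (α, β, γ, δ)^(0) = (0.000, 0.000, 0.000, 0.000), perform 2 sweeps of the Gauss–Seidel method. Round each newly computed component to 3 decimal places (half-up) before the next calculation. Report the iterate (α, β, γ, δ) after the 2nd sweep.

(0.990, -1.349, -0.381, -0.032)

Iteration 1:
  α = (-10 - (1)·0.000 - (1.6)·0.000 - (-2.4)·0.000) / (-8) = 1.250
  β = (-10 - (1)·1.250 - (2)·0.000 - (-3.6)·0.000) / (7.6) = -1.480
  γ = (0 - (0.3)·1.250 - (-2)·-1.480 - (-3.8)·0.000) / (8.1) = -0.412
  δ = (-1 - (1)·1.250 - (1.1)·-1.480 - (2)·-0.412) / (-8.1) = -0.025
Iteration 2:
  α = (-10 - (1)·-1.480 - (1.6)·-0.412 - (-2.4)·-0.025) / (-8) = 0.990
  β = (-10 - (1)·0.990 - (2)·-0.412 - (-3.6)·-0.025) / (7.6) = -1.349
  γ = (0 - (0.3)·0.990 - (-2)·-1.349 - (-3.8)·-0.025) / (8.1) = -0.381
  δ = (-1 - (1)·0.990 - (1.1)·-1.349 - (2)·-0.381) / (-8.1) = -0.032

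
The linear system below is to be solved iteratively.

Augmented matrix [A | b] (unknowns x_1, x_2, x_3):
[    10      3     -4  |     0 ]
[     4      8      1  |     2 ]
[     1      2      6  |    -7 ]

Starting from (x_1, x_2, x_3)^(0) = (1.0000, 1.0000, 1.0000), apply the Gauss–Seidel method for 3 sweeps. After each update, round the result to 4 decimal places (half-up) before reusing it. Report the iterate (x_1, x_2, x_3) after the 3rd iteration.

(-0.7163, 0.7707, -1.3042)

Iteration 1:
  x_1 = (0 - (3)·1.0000 - (-4)·1.0000) / (10) = 0.1000
  x_2 = (2 - (4)·0.1000 - (1)·1.0000) / (8) = 0.0750
  x_3 = (-7 - (1)·0.1000 - (2)·0.0750) / (6) = -1.2083
Iteration 2:
  x_1 = (0 - (3)·0.0750 - (-4)·-1.2083) / (10) = -0.5058
  x_2 = (2 - (4)·-0.5058 - (1)·-1.2083) / (8) = 0.6539
  x_3 = (-7 - (1)·-0.5058 - (2)·0.6539) / (6) = -1.3003
Iteration 3:
  x_1 = (0 - (3)·0.6539 - (-4)·-1.3003) / (10) = -0.7163
  x_2 = (2 - (4)·-0.7163 - (1)·-1.3003) / (8) = 0.7707
  x_3 = (-7 - (1)·-0.7163 - (2)·0.7707) / (6) = -1.3042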